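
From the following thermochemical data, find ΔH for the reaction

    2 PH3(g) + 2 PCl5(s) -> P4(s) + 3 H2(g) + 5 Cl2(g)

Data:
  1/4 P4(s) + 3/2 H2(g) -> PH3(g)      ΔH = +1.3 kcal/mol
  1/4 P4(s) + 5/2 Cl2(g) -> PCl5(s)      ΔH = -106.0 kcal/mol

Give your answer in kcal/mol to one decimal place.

equation 1 reversed and × 2 (PH3(g) must end up as a reactant; ×2 to match 2 PH3(g) in the target): (-2)·(+1.3) = -2.6 kcal/mol
equation 2 reversed and × 2 (PCl5(s) must end up as a reactant; ×2 to match 2 PCl5(s) in the target): (-2)·(-106.0) = +212.0 kcal/mol
ΔH = (-2)·(+1.3) + (-2)·(-106.0) = 209.4 kcal/mol

ΔH = 209.4 kcal/mol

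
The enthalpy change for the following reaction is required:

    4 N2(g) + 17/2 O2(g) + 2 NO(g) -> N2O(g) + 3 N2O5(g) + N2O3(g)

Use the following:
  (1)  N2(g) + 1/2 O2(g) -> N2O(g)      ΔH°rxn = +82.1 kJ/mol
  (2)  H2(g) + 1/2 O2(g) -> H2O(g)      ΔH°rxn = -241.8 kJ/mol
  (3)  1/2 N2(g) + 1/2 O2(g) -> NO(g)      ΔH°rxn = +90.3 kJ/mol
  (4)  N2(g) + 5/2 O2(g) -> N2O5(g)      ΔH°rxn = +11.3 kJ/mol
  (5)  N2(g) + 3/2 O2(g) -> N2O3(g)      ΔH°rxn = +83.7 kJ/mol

(1) as written: +82.1 kJ/mol
(2): not needed.
(3) reversed and × 2: (-2)·(+90.3) = -180.6 kJ/mol
(4) × 3: (3)·(+11.3) = +33.9 kJ/mol
(5) as written: +83.7 kJ/mol
Summing the manipulated equations, ΔH°rxn = (1)·(+82.1) + (-2)·(+90.3) + (3)·(+11.3) + (1)·(+83.7) = 19.1 kJ/mol

ΔH°rxn = 19.1 kJ/mol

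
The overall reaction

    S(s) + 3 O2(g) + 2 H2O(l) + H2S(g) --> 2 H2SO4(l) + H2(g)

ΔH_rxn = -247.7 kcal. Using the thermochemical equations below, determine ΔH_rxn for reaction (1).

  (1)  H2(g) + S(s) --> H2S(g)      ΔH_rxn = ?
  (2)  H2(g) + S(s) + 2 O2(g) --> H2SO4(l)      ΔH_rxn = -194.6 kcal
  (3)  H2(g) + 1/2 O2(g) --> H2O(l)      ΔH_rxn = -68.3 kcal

(1) reversed: contributes −x
(2) × 2: (2)·(-194.6) = -389.2 kcal
(3) reversed and × 2: (-2)·(-68.3) = +136.6 kcal
-247.7 = (-389.2) + (+136.6) − x
x = (-247.7 − (-252.6)) / (-1) = -4.9 kcal

ΔH_rxn = -4.9 kcal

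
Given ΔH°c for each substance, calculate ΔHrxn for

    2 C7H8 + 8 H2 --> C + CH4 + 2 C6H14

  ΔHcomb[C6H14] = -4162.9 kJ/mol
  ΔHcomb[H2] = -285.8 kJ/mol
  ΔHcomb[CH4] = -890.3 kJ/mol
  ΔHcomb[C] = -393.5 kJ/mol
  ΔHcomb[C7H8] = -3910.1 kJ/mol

ΔHrxn = -497.0 kJ/mol

With combustion enthalpies, reactants minus products:
= [2·(-3910.1) + 8·(-285.8)] − [1·(-393.5) + 1·(-890.3) + 2·(-4162.9)]
= -497.0 kJ/mol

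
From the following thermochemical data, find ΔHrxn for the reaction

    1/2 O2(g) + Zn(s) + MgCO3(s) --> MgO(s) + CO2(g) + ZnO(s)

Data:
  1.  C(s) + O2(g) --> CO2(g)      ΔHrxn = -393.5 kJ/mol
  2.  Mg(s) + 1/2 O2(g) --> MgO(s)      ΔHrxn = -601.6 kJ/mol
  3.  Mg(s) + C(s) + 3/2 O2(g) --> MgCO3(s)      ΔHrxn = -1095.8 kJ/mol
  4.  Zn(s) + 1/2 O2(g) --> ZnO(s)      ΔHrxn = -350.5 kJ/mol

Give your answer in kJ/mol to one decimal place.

eq. 1 as written: -393.5 kJ/mol
eq. 2 as written: -601.6 kJ/mol
eq. 3 reversed: +1095.8 kJ/mol
eq. 4 as written: -350.5 kJ/mol
ΔHrxn = (-393.5) + (-601.6) + (+1095.8) + (-350.5) = -249.8 kJ/mol

ΔHrxn = -249.8 kJ/mol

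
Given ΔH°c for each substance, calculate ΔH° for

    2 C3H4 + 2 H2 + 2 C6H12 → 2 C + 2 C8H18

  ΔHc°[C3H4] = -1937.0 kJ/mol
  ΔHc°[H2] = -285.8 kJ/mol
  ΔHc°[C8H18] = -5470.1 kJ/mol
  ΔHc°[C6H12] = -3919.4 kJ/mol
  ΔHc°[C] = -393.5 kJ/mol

With combustion enthalpies, reactants minus products:
= [2·(-1937.0) + 2·(-285.8) + 2·(-3919.4)] − [2·(-393.5) + 2·(-5470.1)]
= -557.2 kJ/mol

ΔH° = -557.2 kJ/mol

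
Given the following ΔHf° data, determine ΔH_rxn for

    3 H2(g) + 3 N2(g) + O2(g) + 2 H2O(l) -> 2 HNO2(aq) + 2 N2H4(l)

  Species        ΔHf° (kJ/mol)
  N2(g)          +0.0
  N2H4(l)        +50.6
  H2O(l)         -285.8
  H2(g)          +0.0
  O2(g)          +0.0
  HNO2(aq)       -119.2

ΔH_rxn = 434.4 kJ/mol

ΔH°rxn = Σ nΔHf°(products) − Σ nΔHf°(reactants).
Products: 2·(-119.2) + 2·(+50.6) = -137.2
Reactants: 3·(+0.0) + 3·(+0.0) + 1·(+0.0) + 2·(-285.8) = -571.6
ΔH_rxn = (-137.2) − (-571.6) = 434.4 kJ/mol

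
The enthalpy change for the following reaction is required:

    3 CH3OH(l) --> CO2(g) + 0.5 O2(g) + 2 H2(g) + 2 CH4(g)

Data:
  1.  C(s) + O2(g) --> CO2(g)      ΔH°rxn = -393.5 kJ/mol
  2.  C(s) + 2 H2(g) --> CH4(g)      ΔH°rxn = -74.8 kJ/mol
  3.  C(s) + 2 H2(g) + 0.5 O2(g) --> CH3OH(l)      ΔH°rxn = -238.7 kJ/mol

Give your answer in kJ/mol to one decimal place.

eq. 1 as written: -393.5 kJ/mol
eq. 2 × 2: (2)·(-74.8) = -149.6 kJ/mol
eq. 3 reversed and × 3: (-3)·(-238.7) = +716.1 kJ/mol
ΔH°rxn = (1)·(-393.5) + (2)·(-74.8) + (-3)·(-238.7) = 173.0 kJ/mol

ΔH°rxn = 173.0 kJ/mol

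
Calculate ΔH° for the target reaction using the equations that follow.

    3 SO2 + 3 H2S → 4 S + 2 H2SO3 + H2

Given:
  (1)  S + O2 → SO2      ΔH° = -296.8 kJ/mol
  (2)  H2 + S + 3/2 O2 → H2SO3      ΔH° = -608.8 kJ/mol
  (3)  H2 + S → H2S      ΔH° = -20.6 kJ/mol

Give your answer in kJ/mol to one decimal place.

ΔH° = -265.4 kJ/mol

(1) reversed and × 3: (-3)·(-296.8) = +890.4 kJ/mol
(2) × 2: (2)·(-608.8) = -1217.6 kJ/mol
(3) reversed and × 3: (-3)·(-20.6) = +61.8 kJ/mol
ΔH° = (-3)·(-296.8) + (2)·(-608.8) + (-3)·(-20.6) = -265.4 kJ/mol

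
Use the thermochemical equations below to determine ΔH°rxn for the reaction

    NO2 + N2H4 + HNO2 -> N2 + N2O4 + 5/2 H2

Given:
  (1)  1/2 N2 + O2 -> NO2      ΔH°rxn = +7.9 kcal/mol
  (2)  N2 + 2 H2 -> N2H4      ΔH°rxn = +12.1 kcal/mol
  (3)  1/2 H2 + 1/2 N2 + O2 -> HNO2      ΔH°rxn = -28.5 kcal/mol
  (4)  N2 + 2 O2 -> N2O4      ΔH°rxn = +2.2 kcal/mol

ΔH°rxn = 10.7 kcal/mol

(1) reversed: -7.9 kcal/mol
(2) reversed: -12.1 kcal/mol
(3) reversed: +28.5 kcal/mol
(4) as written: +2.2 kcal/mol
Combining the equations, ΔH°rxn = (-1)·(+7.9) + (-1)·(+12.1) + (-1)·(-28.5) + (1)·(+2.2) = 10.7 kcal/mol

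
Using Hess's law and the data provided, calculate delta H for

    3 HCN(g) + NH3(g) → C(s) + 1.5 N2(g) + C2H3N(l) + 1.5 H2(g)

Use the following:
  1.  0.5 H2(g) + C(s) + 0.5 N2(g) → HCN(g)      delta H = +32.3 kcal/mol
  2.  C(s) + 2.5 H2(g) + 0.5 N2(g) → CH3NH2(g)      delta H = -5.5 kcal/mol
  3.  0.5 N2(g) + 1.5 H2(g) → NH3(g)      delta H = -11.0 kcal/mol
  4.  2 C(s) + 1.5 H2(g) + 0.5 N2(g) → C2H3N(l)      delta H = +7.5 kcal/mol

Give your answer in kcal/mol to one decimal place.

eq. 1 reversed and × 3: (-3)·(+32.3) = -96.9 kcal/mol
eq. 2: not needed.
eq. 3 reversed: +11.0 kcal/mol
eq. 4 as written: +7.5 kcal/mol
By Hess's law, delta H = (-96.9) + (+11.0) + (+7.5) = -78.4 kcal/mol

delta H = -78.4 kcal/mol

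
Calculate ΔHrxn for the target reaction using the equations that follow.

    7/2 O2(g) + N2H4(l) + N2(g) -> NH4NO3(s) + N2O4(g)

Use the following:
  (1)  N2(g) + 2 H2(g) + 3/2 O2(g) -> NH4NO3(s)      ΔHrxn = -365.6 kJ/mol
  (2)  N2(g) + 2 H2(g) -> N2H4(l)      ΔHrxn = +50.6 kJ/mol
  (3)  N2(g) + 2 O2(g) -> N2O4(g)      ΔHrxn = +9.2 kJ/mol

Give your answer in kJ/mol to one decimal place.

ΔHrxn = -407.0 kJ/mol

(1) as written: -365.6 kJ/mol
(2) reversed: -50.6 kJ/mol
(3) as written: +9.2 kJ/mol
ΔHrxn = (1)·(-365.6) + (-1)·(+50.6) + (1)·(+9.2) = -407.0 kJ/mol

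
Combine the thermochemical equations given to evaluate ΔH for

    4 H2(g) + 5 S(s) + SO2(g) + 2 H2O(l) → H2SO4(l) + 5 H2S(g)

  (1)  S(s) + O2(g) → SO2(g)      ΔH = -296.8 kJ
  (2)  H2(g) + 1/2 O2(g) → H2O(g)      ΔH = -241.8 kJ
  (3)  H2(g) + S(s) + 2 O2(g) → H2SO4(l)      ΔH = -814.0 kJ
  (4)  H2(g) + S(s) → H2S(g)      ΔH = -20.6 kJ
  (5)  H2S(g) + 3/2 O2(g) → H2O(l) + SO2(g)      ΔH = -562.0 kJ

(1) as written: -296.8 kJ
(2): not needed (H2O(g) appears nowhere else).
(3) as written (H2SO4(l) already on the product side): -814.0 kJ
(4) × 3: (3)·(-20.6) = -61.8 kJ
(5) reversed and × 2 (H2O(l) must end up as a reactant; scale by 2 for the 2 H2O(l)): (-2)·(-562.0) = +1124.0 kJ
By Hess's law, ΔH = (-296.8) + (-814.0) + (-61.8) + (+1124.0) = -48.6 kJ

ΔH = -48.6 kJ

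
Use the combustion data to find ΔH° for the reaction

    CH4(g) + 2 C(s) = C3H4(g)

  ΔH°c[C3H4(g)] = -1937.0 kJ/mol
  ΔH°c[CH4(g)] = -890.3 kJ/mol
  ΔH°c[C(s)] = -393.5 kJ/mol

ΔH° = 259.7 kJ/mol

With combustion enthalpies, reactants minus products:
= [1·(-890.3) + 2·(-393.5)] − [1·(-1937.0)]
= 259.7 kJ/mol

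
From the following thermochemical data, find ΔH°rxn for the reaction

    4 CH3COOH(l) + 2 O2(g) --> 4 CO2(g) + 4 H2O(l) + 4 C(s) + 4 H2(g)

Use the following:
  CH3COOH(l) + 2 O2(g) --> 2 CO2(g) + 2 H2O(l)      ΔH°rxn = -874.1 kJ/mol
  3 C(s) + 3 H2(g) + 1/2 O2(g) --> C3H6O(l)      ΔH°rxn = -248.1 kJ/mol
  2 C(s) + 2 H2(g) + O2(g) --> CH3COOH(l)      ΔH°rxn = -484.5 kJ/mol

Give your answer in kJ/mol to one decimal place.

equation 1 × 2 (scale by 2 for the 4 CO2(g)): (2)·(-874.1) = -1748.2 kJ/mol
equation 2: not needed (C3H6O(l) appears nowhere else).
equation 3 reversed and × 2: (-2)·(-484.5) = +969.0 kJ/mol
By Hess's law, ΔH°rxn = (-1748.2) + (+969.0) = -779.2 kJ/mol

ΔH°rxn = -779.2 kJ/mol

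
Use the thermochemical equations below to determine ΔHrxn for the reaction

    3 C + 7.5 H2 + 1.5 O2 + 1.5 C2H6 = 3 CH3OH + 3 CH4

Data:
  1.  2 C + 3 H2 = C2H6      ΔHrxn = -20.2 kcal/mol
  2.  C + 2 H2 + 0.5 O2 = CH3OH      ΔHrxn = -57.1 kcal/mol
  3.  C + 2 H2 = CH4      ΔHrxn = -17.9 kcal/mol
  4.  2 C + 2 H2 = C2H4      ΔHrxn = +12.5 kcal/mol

ΔHrxn = -194.7 kcal/mol

eq. 1 reversed and × 3/2: (-3/2)·(-20.2) = +30.3 kcal/mol
eq. 2 × 3: (3)·(-57.1) = -171.3 kcal/mol
eq. 3 × 3: (3)·(-17.9) = -53.7 kcal/mol
eq. 4: not needed.
ΔHrxn = (-3/2)·(-20.2) + (3)·(-57.1) + (3)·(-17.9) = -194.7 kcal/mol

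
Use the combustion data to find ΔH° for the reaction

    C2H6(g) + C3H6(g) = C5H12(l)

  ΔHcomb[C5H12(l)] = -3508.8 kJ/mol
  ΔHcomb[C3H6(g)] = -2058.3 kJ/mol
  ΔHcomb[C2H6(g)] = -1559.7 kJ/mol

With combustion enthalpies, reactants minus products:
= [1·(-1559.7) + 1·(-2058.3)] − [1·(-3508.8)]
= -109.2 kJ/mol

ΔH° = -109.2 kJ/mol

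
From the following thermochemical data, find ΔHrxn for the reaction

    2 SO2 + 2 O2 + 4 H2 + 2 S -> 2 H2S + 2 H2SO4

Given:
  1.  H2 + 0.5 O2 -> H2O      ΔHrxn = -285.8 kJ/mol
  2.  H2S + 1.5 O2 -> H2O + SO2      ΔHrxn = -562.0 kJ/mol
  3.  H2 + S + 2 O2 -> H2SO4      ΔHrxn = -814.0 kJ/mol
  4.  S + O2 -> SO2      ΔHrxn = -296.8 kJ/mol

eq. 1 × 2: (2)·(-285.8) = -571.6 kJ/mol
eq. 2 reversed and × 2: (-2)·(-562.0) = +1124.0 kJ/mol
eq. 3 × 2: (2)·(-814.0) = -1628.0 kJ/mol
eq. 4: not needed.
ΔHrxn = (2)·(-285.8) + (-2)·(-562.0) + (2)·(-814.0) = -1075.6 kJ/mol

ΔHrxn = -1075.6 kJ/mol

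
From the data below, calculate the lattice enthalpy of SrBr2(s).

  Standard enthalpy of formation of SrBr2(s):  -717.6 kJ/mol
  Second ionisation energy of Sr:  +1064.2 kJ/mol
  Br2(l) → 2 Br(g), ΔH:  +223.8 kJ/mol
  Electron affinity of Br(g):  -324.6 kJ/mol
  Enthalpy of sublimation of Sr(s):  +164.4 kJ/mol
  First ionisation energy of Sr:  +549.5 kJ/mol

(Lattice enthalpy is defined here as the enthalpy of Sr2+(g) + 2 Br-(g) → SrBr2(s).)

U = -2070.3 kJ/mol

ΔHf° = 1·ΔHsub + 1·(ΣIE) + 1·D(Br2) + 2·EA + U
-717.6 = 1·(+164.4) + 1·(+1613.7) + 1·(+223.8) + 2·(-324.6) + U
U = -717.6 − (+1352.7) = -2070.3 kJ/mol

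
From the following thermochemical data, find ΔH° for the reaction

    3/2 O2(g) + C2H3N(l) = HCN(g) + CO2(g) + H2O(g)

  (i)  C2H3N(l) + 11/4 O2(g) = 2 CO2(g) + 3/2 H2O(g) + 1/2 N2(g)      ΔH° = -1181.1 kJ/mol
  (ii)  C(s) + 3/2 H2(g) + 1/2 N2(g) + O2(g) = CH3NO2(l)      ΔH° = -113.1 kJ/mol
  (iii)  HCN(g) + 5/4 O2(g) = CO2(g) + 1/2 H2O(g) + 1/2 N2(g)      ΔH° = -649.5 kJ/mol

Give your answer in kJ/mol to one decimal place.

(i) as written: -1181.1 kJ/mol
(ii): not needed.
(iii) reversed: +649.5 kJ/mol
ΔH° = (-1181.1) + (+649.5) = -531.6 kJ/mol

ΔH° = -531.6 kJ/mol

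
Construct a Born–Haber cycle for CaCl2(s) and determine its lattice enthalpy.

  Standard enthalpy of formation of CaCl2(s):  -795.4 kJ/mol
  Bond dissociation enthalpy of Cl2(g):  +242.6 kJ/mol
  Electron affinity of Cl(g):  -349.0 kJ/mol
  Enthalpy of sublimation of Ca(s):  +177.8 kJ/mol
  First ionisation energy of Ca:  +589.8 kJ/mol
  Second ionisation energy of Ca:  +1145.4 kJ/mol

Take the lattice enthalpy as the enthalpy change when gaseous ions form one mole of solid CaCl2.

U = -2253.0 kJ/mol

ΔHf° = 1·ΔHsub + 1·(ΣIE) + 1·D(Cl2) + 2·EA + U
-795.4 = 1·(+177.8) + 1·(+1735.2) + 1·(+242.6) + 2·(-349.0) + U
U = -795.4 − (+1457.6) = -2253.0 kJ/mol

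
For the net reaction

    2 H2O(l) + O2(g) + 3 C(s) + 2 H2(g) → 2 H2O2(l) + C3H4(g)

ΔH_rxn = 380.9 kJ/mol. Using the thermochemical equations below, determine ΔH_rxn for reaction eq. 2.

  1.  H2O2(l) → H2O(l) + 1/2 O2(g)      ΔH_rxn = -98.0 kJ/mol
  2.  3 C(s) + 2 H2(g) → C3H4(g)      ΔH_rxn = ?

ΔH_rxn = 184.9 kJ/mol

eq. 1 reversed and × 2 (H2O2(l) must end up as a product; scale by 2 for the 2 H2O2(l)): (-2)·(-98.0) = +196.0 kJ/mol
eq. 2 as written (C3H4(g) already on the product side): contributes x
+380.9 = (+196.0) + x
x = (+380.9 − (+196.0)) / (1) = 184.9 kJ/mol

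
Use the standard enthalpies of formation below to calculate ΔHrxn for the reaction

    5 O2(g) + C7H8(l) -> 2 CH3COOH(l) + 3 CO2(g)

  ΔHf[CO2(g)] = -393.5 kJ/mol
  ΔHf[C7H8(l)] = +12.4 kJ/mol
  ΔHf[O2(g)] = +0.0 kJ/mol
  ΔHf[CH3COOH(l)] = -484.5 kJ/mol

ΔHrxn = -2161.9 kJ/mol

Products: 2·(-484.5) + 3·(-393.5) = -2149.5
Reactants: 5·(+0.0) + 1·(+12.4) = +12.4
ΔHrxn = (-2149.5) − (+12.4) = -2161.9 kJ/mol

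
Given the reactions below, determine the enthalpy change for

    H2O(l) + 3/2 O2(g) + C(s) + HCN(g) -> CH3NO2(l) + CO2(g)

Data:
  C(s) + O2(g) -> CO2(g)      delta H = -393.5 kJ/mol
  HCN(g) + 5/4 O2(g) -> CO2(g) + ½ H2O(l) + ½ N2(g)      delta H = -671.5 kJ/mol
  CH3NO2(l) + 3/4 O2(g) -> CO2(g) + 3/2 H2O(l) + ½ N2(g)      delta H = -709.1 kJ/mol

delta H = -355.9 kJ/mol

equation 1 as written (C(s) already on the reactant side): -393.5 kJ/mol
equation 2 as written (HCN(g) already on the reactant side): -671.5 kJ/mol
equation 3 reversed (CH3NO2(l) must end up as a product): +709.1 kJ/mol
Since enthalpy is a state function, delta H = (1)·(-393.5) + (1)·(-671.5) + (-1)·(-709.1) = -355.9 kJ/mol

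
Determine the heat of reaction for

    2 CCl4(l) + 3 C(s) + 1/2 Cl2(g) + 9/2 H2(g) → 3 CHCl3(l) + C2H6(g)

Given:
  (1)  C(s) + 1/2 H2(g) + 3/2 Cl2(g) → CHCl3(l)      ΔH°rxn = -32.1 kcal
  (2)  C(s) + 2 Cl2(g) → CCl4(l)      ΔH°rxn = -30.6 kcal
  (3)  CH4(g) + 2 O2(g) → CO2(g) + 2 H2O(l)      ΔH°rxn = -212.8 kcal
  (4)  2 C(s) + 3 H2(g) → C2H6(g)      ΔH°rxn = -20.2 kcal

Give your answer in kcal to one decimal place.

(1) × 3: (3)·(-32.1) = -96.3 kcal
(2) reversed and × 2: (-2)·(-30.6) = +61.2 kcal
(3): not needed.
(4) as written: -20.2 kcal
Since enthalpy is a state function, ΔH°rxn = (-96.3) + (+61.2) + (-20.2) = -55.3 kcal

ΔH°rxn = -55.3 kcal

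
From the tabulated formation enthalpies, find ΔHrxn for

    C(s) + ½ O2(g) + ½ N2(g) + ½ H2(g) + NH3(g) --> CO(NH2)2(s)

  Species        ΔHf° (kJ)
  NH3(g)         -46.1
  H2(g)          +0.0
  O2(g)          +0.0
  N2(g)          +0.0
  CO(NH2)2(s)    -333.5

ΔHrxn = -287.4 kJ

Products: 1·(-333.5) = -333.5
Reactants: 1·(+0.0) + 1/2·(+0.0) + 1/2·(+0.0) + 1/2·(+0.0) + 1·(-46.1) = -46.1
ΔHrxn = (-333.5) − (-46.1) = -287.4 kJ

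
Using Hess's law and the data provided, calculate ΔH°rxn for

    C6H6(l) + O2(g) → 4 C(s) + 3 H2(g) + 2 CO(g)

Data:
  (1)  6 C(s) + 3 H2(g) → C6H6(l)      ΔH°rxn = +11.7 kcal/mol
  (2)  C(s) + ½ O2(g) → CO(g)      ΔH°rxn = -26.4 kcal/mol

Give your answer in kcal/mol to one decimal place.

ΔH°rxn = -64.5 kcal/mol

(1) reversed: -11.7 kcal/mol
(2) × 2: (2)·(-26.4) = -52.8 kcal/mol
Since enthalpy is a state function, ΔH°rxn = (-11.7) + (-52.8) = -64.5 kcal/mol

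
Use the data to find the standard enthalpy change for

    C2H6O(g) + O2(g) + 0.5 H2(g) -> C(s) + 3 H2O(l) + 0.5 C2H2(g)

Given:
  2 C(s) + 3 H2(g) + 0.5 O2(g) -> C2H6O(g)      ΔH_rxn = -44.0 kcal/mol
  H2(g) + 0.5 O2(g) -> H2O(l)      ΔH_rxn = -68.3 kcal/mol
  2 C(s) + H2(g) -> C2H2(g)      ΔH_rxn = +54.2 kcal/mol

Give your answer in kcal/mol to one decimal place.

equation 1 reversed: +44.0 kcal/mol
equation 2 × 3: (3)·(-68.3) = -204.9 kcal/mol
equation 3 × 1/2: (1/2)·(+54.2) = +27.1 kcal/mol
ΔH_rxn = (+44.0) + (-204.9) + (+27.1) = -133.8 kcal/mol

ΔH_rxn = -133.8 kcal/mol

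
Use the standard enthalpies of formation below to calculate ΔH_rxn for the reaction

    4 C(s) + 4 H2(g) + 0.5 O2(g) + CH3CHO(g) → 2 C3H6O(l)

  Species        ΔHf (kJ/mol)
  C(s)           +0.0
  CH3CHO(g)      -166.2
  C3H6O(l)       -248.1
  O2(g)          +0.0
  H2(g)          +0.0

ΔH_rxn = -330.0 kJ/mol

ΔH°rxn = Σ nΔHf°(products) − Σ nΔHf°(reactants).
Products: 2·(-248.1) = -496.2
Reactants: 4·(+0.0) + 4·(+0.0) + 1/2·(+0.0) + 1·(-166.2) = -166.2
ΔH_rxn = (-496.2) − (-166.2) = -330.0 kJ/mol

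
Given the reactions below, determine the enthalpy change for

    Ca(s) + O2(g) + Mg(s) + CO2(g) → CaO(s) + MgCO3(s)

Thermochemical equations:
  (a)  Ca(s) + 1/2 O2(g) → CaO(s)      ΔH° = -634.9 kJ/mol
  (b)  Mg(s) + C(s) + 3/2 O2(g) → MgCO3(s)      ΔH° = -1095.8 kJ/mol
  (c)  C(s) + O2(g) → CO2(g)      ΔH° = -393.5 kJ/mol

ΔH° = -1337.2 kJ/mol

(a) as written (CaO(s) already on the product side): -634.9 kJ/mol
(b) as written (MgCO3(s) already on the product side): -1095.8 kJ/mol
(c) reversed (CO2(g) must end up as a reactant): +393.5 kJ/mol
Since enthalpy is a state function, ΔH° = (1)·(-634.9) + (1)·(-1095.8) + (-1)·(-393.5) = -1337.2 kJ/mol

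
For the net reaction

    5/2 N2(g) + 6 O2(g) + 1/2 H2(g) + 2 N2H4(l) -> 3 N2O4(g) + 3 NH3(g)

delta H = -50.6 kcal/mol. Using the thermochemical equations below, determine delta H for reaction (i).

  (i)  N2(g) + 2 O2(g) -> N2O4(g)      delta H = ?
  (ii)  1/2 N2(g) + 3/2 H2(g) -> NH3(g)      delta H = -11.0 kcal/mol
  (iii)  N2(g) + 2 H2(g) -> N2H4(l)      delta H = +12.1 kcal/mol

delta H = 2.2 kcal/mol

(i) × 3 (×3 to match 3 N2O4(g) in the target): contributes 3·x
(ii) × 3 (×3 to match 3 NH3(g) in the target): (3)·(-11.0) = -33.0 kcal/mol
(iii) reversed and × 2 (N2H4(l) must end up as a reactant; scale by 2 for the 2 N2H4(l)): (-2)·(+12.1) = -24.2 kcal/mol
-50.6 = (-33.0) + (-24.2) + 3·x
x = (-50.6 − (-57.2)) / (3) = 2.2 kcal/mol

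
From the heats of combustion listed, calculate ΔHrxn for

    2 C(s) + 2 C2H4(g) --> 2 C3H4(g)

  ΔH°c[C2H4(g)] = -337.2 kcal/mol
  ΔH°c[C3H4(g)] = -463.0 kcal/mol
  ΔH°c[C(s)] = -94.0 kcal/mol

ΔHrxn = 63.6 kcal/mol

With combustion enthalpies, reactants minus products:
= [2·(-94.0) + 2·(-337.2)] − [2·(-463.0)]
= 63.6 kcal/mol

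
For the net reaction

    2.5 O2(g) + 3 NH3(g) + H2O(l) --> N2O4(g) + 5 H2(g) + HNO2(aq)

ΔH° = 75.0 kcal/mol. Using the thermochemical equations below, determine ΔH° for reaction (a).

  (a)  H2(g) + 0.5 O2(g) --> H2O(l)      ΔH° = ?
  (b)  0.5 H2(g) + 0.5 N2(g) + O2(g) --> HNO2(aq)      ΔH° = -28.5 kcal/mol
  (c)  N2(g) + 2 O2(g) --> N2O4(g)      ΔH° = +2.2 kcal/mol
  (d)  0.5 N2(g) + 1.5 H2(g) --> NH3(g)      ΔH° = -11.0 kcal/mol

ΔH° = -68.3 kcal/mol

(a) reversed: contributes −x
(b) as written: -28.5 kcal/mol
(c) as written: +2.2 kcal/mol
(d) reversed and × 3: (-3)·(-11.0) = +33.0 kcal/mol
+75.0 = (-28.5) + (+2.2) + (+33.0) − x
x = (+75.0 − (+6.7)) / (-1) = -68.3 kcal/mol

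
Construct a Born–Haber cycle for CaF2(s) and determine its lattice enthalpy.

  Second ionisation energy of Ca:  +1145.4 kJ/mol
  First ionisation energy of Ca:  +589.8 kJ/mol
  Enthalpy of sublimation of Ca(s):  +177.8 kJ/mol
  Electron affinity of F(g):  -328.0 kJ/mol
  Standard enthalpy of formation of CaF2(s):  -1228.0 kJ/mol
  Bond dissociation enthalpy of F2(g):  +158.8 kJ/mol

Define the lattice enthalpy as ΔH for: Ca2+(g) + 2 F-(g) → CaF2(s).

ΔHf° = 1·ΔHsub + 1·(ΣIE) + 1·D(F2) + 2·EA + U
-1228.0 = 1·(+177.8) + 1·(+1735.2) + 1·(+158.8) + 2·(-328.0) + U
U = -1228.0 − (+1415.8) = -2643.8 kJ/mol

U = -2643.8 kJ/mol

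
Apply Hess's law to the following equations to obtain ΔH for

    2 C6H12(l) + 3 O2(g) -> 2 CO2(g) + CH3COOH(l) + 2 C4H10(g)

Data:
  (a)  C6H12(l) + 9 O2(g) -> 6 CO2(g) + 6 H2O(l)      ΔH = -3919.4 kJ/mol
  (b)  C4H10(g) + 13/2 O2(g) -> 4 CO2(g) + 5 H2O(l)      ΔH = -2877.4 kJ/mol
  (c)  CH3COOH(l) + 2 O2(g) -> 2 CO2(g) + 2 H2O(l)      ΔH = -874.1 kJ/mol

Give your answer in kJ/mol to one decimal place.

(a) × 2 (scale by 2 for the 2 C6H12(l)): (2)·(-3919.4) = -7838.8 kJ/mol
(b) reversed and × 2 (C4H10(g) must end up as a product; scale by 2 for the 2 C4H10(g)): (-2)·(-2877.4) = +5754.8 kJ/mol
(c) reversed (reverse to put CH3COOH(l) on the product side): +874.1 kJ/mol
ΔH = (-7838.8) + (+5754.8) + (+874.1) = -1209.9 kJ/mol

ΔH = -1209.9 kJ/mol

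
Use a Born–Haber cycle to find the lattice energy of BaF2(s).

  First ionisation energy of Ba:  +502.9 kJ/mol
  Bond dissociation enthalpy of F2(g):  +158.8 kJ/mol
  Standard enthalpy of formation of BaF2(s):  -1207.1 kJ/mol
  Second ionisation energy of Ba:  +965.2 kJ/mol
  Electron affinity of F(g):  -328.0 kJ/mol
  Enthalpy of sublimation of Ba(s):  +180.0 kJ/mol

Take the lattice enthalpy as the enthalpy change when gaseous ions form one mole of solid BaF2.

ΔHf° = 1·ΔHsub + 1·(ΣIE) + 1·D(F2) + 2·EA + U
-1207.1 = 1·(+180.0) + 1·(+1468.1) + 1·(+158.8) + 2·(-328.0) + U
U = -1207.1 − (+1150.9) = -2358.0 kJ/mol

U = -2358.0 kJ/mol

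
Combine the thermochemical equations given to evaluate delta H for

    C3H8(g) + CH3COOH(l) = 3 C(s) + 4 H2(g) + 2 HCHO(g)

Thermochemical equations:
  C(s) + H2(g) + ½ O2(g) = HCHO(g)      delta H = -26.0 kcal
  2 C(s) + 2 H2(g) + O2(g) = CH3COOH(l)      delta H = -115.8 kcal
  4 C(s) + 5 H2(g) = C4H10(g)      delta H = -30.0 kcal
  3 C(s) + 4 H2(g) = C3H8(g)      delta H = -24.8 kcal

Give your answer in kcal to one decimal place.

delta H = 88.6 kcal

equation 1 × 2: (2)·(-26.0) = -52.0 kcal
equation 2 reversed: +115.8 kcal
equation 3: not needed.
equation 4 reversed: +24.8 kcal
Summing the manipulated equations, delta H = (-52.0) + (+115.8) + (+24.8) = 88.6 kcal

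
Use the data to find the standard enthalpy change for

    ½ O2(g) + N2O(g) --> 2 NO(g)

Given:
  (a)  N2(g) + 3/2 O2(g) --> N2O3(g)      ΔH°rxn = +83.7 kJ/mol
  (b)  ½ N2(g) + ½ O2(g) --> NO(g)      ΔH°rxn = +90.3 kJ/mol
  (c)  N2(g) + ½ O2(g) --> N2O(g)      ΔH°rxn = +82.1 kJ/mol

ΔH°rxn = 98.5 kJ/mol

(a): not needed.
(b) × 2: (2)·(+90.3) = +180.6 kJ/mol
(c) reversed: -82.1 kJ/mol
ΔH°rxn = (2)·(+90.3) + (-1)·(+82.1) = 98.5 kJ/mol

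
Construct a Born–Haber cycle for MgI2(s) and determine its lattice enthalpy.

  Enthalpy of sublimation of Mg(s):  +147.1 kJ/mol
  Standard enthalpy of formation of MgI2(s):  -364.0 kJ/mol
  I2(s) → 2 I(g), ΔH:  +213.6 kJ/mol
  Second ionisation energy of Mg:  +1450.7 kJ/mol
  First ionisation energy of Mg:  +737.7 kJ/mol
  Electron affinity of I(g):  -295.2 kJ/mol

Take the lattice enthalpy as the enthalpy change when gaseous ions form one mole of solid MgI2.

ΔHf° = 1·ΔHsub + 1·(ΣIE) + 1·D(I2) + 2·EA + U
-364.0 = 1·(+147.1) + 1·(+2188.4) + 1·(+213.6) + 2·(-295.2) + U
U = -364.0 − (+1958.7) = -2322.7 kJ/mol

U = -2322.7 kJ/mol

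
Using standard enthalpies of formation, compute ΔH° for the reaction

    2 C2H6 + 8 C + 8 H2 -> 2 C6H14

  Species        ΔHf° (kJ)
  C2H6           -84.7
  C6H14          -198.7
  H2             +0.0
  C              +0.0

ΔH° = -228.0 kJ

Products: 2·(-198.7) = -397.4
Reactants: 2·(-84.7) + 8·(+0.0) + 8·(+0.0) = -169.4
ΔH° = (-397.4) − (-169.4) = -228.0 kJ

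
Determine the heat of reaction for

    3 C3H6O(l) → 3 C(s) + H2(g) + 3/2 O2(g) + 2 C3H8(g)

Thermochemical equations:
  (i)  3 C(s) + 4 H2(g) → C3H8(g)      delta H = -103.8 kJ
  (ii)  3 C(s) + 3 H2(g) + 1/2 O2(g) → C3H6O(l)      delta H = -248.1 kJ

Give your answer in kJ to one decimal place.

(i) × 2: (2)·(-103.8) = -207.6 kJ
(ii) reversed and × 3: (-3)·(-248.1) = +744.3 kJ
delta H = (2)·(-103.8) + (-3)·(-248.1) = 536.7 kJ

delta H = 536.7 kJ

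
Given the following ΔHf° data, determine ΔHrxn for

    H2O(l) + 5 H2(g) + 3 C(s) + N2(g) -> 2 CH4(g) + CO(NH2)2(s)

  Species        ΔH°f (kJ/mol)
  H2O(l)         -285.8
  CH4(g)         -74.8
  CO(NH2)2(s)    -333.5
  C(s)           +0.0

Products: 2·(-74.8) + 1·(-333.5) = -483.1
Reactants: 1·(-285.8) + 5·(+0.0) + 3·(+0.0) + 1·(+0.0) = -285.8
ΔHrxn = (-483.1) − (-285.8) = -197.3 kJ/mol

ΔHrxn = -197.3 kJ/mol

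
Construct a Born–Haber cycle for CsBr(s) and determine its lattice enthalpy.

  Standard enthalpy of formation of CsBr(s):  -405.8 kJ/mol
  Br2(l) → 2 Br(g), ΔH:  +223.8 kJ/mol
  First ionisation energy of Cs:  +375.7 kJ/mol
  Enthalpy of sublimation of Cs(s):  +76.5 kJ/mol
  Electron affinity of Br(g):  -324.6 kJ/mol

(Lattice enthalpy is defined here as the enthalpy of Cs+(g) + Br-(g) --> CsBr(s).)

U = -645.3 kJ/mol

ΔHf° = 1·ΔHsub + 1·(ΣIE) + 1/2·D(Br2) + 1·EA + U
-405.8 = 1·(+76.5) + 1·(+375.7) + 1/2·(+223.8) + 1·(-324.6) + U
U = -405.8 − (+239.5) = -645.3 kJ/mol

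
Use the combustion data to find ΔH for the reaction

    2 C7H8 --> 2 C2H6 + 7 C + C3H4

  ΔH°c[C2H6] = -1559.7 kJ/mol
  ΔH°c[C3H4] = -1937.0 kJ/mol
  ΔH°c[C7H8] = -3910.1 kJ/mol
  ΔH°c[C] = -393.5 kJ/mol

With combustion enthalpies, reactants minus products:
= [2·(-3910.1)] − [2·(-1559.7) + 7·(-393.5) + 1·(-1937.0)]
= -9.3 kJ/mol

ΔH = -9.3 kJ/mol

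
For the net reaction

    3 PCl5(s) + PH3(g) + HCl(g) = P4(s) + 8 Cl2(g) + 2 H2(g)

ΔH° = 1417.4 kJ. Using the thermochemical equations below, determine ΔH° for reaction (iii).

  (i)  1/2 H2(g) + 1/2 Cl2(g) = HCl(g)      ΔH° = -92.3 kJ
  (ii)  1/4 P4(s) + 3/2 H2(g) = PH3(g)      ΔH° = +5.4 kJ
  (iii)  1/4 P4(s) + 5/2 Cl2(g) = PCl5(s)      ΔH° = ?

ΔH° = -443.5 kJ

(i) reversed (HCl(g) must end up as a reactant): +92.3 kJ
(ii) reversed (PH3(g) must end up as a reactant): -5.4 kJ
(iii) reversed and × 3 (reverse to put PCl5(s) on the reactant side; scale by 3 for the 3 PCl5(s)): contributes −3·x
+1417.4 = (+92.3) + (-5.4) − 3·x
x = (+1417.4 − (+86.9)) / (-3) = -443.5 kJ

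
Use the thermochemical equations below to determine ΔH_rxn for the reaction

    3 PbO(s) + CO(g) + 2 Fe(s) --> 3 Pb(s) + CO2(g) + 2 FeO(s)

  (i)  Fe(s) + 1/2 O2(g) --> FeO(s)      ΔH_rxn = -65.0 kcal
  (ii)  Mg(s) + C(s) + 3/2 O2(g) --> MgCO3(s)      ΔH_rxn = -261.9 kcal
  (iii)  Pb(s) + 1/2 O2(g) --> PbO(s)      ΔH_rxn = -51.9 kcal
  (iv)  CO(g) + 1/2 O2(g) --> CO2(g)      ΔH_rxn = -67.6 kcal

(i) × 2 (×2 to match 2 FeO(s) in the target): (2)·(-65.0) = -130.0 kcal
(ii): not needed (MgCO3(s) appears nowhere else).
(iii) reversed and × 3 (PbO(s) must end up as a reactant; scale by 3 for the 3 PbO(s)): (-3)·(-51.9) = +155.7 kcal
(iv) as written (CO(g) already on the reactant side): -67.6 kcal
ΔH_rxn = (-130.0) + (+155.7) + (-67.6) = -41.9 kcal

ΔH_rxn = -41.9 kcal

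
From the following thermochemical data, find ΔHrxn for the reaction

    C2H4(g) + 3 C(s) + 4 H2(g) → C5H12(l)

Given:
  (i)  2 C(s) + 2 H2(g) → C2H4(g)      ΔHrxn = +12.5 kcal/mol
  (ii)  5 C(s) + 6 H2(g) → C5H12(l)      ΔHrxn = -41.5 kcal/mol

(i) reversed (C2H4(g) must end up as a reactant): -12.5 kcal/mol
(ii) as written (C5H12(l) already on the product side): -41.5 kcal/mol
Since enthalpy is a state function, ΔHrxn = (-12.5) + (-41.5) = -54.0 kcal/mol

ΔHrxn = -54.0 kcal/mol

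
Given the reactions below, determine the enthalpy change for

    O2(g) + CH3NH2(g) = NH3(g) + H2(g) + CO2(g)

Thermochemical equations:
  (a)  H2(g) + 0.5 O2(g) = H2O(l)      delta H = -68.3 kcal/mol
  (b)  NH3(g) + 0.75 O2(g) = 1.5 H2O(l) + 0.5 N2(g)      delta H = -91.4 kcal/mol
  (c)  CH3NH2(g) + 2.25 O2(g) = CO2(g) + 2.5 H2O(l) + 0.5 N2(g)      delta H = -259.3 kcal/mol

delta H = -99.6 kcal/mol

(a) reversed: +68.3 kcal/mol
(b) reversed: +91.4 kcal/mol
(c) as written: -259.3 kcal/mol
Since enthalpy is a state function, delta H = (+68.3) + (+91.4) + (-259.3) = -99.6 kcal/mol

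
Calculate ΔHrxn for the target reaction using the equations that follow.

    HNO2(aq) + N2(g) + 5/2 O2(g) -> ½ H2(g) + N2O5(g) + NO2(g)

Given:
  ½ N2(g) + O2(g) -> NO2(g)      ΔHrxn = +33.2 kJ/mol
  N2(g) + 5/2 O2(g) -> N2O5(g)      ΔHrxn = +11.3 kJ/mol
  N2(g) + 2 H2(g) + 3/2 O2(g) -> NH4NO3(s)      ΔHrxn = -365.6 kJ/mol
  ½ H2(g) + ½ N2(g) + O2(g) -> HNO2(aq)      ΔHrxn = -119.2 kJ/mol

ΔHrxn = 163.7 kJ/mol

equation 1 as written: +33.2 kJ/mol
equation 2 as written: +11.3 kJ/mol
equation 3: not needed.
equation 4 reversed: +119.2 kJ/mol
Since enthalpy is a state function, ΔHrxn = (1)·(+33.2) + (1)·(+11.3) + (-1)·(-119.2) = 163.7 kJ/mol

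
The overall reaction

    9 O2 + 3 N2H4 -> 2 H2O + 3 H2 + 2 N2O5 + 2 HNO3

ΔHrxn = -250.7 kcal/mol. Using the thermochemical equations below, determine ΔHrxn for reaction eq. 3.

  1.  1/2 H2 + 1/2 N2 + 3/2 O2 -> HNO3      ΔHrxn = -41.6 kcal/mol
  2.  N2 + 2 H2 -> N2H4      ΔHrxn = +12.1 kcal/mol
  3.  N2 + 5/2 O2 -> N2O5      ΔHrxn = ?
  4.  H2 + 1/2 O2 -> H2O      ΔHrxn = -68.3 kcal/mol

ΔHrxn = 2.7 kcal/mol

eq. 1 × 2: (2)·(-41.6) = -83.2 kcal/mol
eq. 2 reversed and × 3: (-3)·(+12.1) = -36.3 kcal/mol
eq. 3 × 2: contributes 2·x
eq. 4 × 2: (2)·(-68.3) = -136.6 kcal/mol
-250.7 = (-83.2) + (-36.3) + (-136.6) + 2·x
x = (-250.7 − (-256.1)) / (2) = 2.7 kcal/mol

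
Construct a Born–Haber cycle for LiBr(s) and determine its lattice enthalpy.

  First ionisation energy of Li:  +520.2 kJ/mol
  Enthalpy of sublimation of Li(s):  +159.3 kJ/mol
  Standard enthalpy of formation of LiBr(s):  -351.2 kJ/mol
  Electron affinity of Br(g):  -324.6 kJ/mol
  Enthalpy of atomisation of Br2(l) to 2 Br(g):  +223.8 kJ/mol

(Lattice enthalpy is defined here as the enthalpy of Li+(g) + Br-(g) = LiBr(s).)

U = -818.0 kJ/mol

ΔHf° = 1·ΔHsub + 1·(ΣIE) + 1/2·D(Br2) + 1·EA + U
-351.2 = 1·(+159.3) + 1·(+520.2) + 1/2·(+223.8) + 1·(-324.6) + U
U = -351.2 − (+466.8) = -818.0 kJ/mol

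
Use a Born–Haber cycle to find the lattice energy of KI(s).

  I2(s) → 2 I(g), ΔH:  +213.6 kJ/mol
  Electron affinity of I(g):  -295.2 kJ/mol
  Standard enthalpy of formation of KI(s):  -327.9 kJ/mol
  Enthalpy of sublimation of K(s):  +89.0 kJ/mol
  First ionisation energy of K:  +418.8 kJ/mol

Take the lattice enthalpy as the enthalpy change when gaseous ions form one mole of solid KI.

ΔHf° = 1·ΔHsub + 1·(ΣIE) + 1/2·D(I2) + 1·EA + U
-327.9 = 1·(+89.0) + 1·(+418.8) + 1/2·(+213.6) + 1·(-295.2) + U
U = -327.9 − (+319.4) = -647.3 kJ/mol

U = -647.3 kJ/mol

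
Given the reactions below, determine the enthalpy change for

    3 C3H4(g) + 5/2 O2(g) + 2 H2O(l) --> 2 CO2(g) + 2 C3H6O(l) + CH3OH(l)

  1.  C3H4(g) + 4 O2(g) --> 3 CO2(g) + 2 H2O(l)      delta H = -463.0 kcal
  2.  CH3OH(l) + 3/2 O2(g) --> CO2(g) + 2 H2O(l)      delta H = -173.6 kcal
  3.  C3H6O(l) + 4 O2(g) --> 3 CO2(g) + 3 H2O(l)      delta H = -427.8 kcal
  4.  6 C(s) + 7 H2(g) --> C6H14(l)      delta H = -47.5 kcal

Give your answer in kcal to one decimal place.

eq. 1 × 3 (scale by 3 for the 3 C3H4(g)): (3)·(-463.0) = -1389.0 kcal
eq. 2 reversed (CH3OH(l) must end up as a product): +173.6 kcal
eq. 3 reversed and × 2 (C3H6O(l) must end up as a product; scale by 2 for the 2 C3H6O(l)): (-2)·(-427.8) = +855.6 kcal
eq. 4: not needed (C6H14(l) appears nowhere else).
Summing the manipulated equations, delta H = (3)·(-463.0) + (-1)·(-173.6) + (-2)·(-427.8) = -359.8 kcal

delta H = -359.8 kcal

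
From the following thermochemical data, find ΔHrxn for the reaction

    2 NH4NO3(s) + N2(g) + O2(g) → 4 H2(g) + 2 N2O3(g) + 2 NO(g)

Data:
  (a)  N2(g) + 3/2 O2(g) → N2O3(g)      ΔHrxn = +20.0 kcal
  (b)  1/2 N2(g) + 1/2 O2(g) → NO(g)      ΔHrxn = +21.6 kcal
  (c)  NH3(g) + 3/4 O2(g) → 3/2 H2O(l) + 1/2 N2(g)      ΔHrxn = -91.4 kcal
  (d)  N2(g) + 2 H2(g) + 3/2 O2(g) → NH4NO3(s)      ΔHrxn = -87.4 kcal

(a) × 2 (×2 to match 2 N2O3(g) in the target): (2)·(+20.0) = +40.0 kcal
(b) × 2 (×2 to match 2 NO(g) in the target): (2)·(+21.6) = +43.2 kcal
(c): not needed (NH3(g) appears nowhere else).
(d) reversed and × 2 (reverse to put NH4NO3(s) on the reactant side; scale by 2 for the 2 NH4NO3(s)): (-2)·(-87.4) = +174.8 kcal
By Hess's law, ΔHrxn = (2)·(+20.0) + (2)·(+21.6) + (-2)·(-87.4) = 258.0 kcal

ΔHrxn = 258.0 kcal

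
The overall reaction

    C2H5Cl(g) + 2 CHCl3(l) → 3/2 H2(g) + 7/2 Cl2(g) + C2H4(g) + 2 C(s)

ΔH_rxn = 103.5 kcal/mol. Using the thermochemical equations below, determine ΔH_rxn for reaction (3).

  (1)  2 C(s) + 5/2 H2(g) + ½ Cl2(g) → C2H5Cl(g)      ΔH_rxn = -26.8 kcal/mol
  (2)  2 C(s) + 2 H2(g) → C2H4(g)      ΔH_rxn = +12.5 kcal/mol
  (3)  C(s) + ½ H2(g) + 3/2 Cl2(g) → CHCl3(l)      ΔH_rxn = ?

ΔH_rxn = -32.1 kcal/mol

(1) reversed (C2H5Cl(g) must end up as a reactant): +26.8 kcal/mol
(2) as written (C2H4(g) already on the product side): +12.5 kcal/mol
(3) reversed and × 2 (CHCl3(l) must end up as a reactant; ×2 to match 2 CHCl3(l) in the target): contributes −2·x
+103.5 = (+26.8) + (+12.5) − 2·x
x = (+103.5 − (+39.3)) / (-2) = -32.1 kcal/mol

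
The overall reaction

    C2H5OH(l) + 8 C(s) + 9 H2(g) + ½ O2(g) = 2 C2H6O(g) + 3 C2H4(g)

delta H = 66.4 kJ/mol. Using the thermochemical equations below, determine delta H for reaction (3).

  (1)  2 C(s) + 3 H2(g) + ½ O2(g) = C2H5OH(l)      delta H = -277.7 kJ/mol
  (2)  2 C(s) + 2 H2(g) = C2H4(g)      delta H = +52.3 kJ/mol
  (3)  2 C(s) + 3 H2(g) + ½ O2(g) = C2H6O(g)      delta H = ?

delta H = -184.1 kJ/mol

(1) reversed (reverse to put C2H5OH(l) on the reactant side): +277.7 kJ/mol
(2) × 3 (scale by 3 for the 3 C2H4(g)): (3)·(+52.3) = +156.9 kJ/mol
(3) × 2 (scale by 2 for the 2 C2H6O(g)): contributes 2·x
+66.4 = (+277.7) + (+156.9) + 2·x
x = (+66.4 − (+434.6)) / (2) = -184.1 kJ/mol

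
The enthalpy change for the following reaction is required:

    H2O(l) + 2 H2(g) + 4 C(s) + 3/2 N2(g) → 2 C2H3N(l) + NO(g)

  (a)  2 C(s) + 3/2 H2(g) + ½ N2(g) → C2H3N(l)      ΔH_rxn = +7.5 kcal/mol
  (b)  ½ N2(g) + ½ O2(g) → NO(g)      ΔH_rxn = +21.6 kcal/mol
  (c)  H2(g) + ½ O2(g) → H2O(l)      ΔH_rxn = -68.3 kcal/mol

ΔH_rxn = 104.9 kcal/mol

(a) × 2 (×2 to match 2 C2H3N(l) in the target): (2)·(+7.5) = +15.0 kcal/mol
(b) as written (NO(g) already on the product side): +21.6 kcal/mol
(c) reversed (reverse to put H2O(l) on the reactant side): +68.3 kcal/mol
Combining the equations, ΔH_rxn = (2)·(+7.5) + (1)·(+21.6) + (-1)·(-68.3) = 104.9 kcal/mol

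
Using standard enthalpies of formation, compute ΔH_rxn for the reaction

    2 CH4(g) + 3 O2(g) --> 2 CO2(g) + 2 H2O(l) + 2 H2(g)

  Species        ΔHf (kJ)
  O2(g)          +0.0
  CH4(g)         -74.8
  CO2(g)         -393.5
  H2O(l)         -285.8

ΔH_rxn = -1209.0 kJ

Products: 2·(-393.5) + 2·(-285.8) + 2·(+0.0) = -1358.6
Reactants: 2·(-74.8) + 3·(+0.0) = -149.6
ΔH_rxn = (-1358.6) − (-149.6) = -1209.0 kJ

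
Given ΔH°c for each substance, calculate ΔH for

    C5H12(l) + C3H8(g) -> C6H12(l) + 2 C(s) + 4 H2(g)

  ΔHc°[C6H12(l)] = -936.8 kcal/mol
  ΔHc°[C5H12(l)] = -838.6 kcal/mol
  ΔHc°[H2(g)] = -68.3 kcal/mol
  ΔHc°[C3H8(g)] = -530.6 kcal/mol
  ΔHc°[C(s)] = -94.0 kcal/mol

ΔH = 28.8 kcal/mol

Using ΔH = Σ nΔHc°(reactants) − Σ nΔHc°(products):
= [1·(-838.6) + 1·(-530.6)] − [1·(-936.8) + 2·(-94.0) + 4·(-68.3)]
= 28.8 kcal/mol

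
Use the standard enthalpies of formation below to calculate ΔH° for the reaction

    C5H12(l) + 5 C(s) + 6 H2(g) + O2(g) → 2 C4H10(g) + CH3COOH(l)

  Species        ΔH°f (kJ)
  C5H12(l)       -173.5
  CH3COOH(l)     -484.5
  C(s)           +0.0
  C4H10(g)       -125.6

ΔH° = -562.2 kJ

ΔH°rxn = Σ nΔHf°(products) − Σ nΔHf°(reactants).
Products: 2·(-125.6) + 1·(-484.5) = -735.7
Reactants: 1·(-173.5) + 5·(+0.0) + 6·(+0.0) + 1·(+0.0) = -173.5
ΔH° = (-735.7) − (-173.5) = -562.2 kJ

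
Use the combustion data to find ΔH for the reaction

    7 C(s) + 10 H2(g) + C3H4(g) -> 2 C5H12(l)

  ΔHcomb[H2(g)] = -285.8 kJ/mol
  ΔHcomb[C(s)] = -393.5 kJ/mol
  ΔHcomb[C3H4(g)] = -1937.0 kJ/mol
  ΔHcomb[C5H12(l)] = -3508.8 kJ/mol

ΔH = -531.9 kJ/mol

With combustion enthalpies, reactants minus products:
= [7·(-393.5) + 10·(-285.8) + 1·(-1937.0)] − [2·(-3508.8)]
= -531.9 kJ/mol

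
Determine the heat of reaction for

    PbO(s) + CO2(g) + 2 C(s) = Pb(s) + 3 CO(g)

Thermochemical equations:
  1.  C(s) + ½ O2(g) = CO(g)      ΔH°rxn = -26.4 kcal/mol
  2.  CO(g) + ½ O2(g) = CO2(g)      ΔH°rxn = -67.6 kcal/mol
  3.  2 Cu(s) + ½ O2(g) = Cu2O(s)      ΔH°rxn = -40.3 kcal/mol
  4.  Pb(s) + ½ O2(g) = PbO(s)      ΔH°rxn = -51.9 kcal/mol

ΔH°rxn = 66.7 kcal/mol

eq. 1 × 2 (scale by 2 for the 2 C(s)): (2)·(-26.4) = -52.8 kcal/mol
eq. 2 reversed (reverse to put CO2(g) on the reactant side): +67.6 kcal/mol
eq. 3: not needed (Cu2O(s) appears nowhere else).
eq. 4 reversed (reverse to put PbO(s) on the reactant side): +51.9 kcal/mol
ΔH°rxn = (-52.8) + (+67.6) + (+51.9) = 66.7 kcal/mol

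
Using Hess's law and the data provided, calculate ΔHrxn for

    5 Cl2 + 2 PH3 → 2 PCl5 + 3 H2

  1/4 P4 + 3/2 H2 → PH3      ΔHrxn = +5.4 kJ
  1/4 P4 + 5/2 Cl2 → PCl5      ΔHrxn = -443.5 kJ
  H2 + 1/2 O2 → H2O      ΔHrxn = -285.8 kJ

equation 1 reversed and × 2 (reverse to put PH3 on the reactant side; scale by 2 for the 2 PH3): (-2)·(+5.4) = -10.8 kJ
equation 2 × 2 (×2 to match 2 PCl5 in the target): (2)·(-443.5) = -887.0 kJ
equation 3: not needed (H2O appears nowhere else).
ΔHrxn = (-10.8) + (-887.0) = -897.8 kJ

ΔHrxn = -897.8 kJ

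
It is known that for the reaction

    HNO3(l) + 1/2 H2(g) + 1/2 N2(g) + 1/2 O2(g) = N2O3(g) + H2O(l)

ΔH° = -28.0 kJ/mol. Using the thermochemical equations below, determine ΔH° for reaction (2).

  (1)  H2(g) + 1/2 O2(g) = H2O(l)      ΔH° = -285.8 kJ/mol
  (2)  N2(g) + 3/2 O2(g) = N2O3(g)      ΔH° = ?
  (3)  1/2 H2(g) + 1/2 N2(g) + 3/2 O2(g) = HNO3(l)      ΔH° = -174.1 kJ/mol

(1) as written: -285.8 kJ/mol
(2) as written: contributes x
(3) reversed: +174.1 kJ/mol
-28.0 = (-285.8) + (+174.1) + x
x = (-28.0 − (-111.7)) / (1) = 83.7 kJ/mol

ΔH° = 83.7 kJ/mol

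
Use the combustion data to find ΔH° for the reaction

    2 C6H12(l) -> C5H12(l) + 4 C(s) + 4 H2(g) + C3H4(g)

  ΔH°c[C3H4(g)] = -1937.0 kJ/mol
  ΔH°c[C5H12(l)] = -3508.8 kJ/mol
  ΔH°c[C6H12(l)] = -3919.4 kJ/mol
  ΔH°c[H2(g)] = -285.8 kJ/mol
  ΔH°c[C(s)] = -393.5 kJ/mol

ΔH° = 324.2 kJ/mol

Using ΔH = Σ nΔHc°(reactants) − Σ nΔHc°(products):
= [2·(-3919.4)] − [1·(-3508.8) + 4·(-393.5) + 4·(-285.8) + 1·(-1937.0)]
= 324.2 kJ/mol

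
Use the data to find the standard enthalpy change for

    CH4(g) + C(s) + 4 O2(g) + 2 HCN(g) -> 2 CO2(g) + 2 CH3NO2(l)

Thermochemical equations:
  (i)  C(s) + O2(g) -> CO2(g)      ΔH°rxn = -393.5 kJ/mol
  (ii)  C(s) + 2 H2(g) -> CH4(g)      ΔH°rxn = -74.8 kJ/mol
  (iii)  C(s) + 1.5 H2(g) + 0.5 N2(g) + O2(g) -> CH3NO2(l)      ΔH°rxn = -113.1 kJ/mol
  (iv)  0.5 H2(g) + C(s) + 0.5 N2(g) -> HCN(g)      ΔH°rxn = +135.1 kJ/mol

(i) × 2: (2)·(-393.5) = -787.0 kJ/mol
(ii) reversed: +74.8 kJ/mol
(iii) × 2: (2)·(-113.1) = -226.2 kJ/mol
(iv) reversed and × 2: (-2)·(+135.1) = -270.2 kJ/mol
Summing the manipulated equations, ΔH°rxn = (2)·(-393.5) + (-1)·(-74.8) + (2)·(-113.1) + (-2)·(+135.1) = -1208.6 kJ/mol

ΔH°rxn = -1208.6 kJ/mol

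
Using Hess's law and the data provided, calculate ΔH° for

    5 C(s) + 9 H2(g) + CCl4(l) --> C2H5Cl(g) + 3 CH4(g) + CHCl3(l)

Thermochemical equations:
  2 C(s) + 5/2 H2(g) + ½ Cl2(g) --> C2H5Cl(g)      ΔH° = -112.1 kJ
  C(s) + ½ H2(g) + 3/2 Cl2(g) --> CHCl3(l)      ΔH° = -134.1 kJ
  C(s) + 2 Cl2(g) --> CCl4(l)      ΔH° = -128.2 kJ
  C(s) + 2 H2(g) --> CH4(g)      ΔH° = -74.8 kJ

ΔH° = -342.4 kJ

equation 1 as written: -112.1 kJ
equation 2 as written: -134.1 kJ
equation 3 reversed: +128.2 kJ
equation 4 × 3: (3)·(-74.8) = -224.4 kJ
ΔH° = (-112.1) + (-134.1) + (+128.2) + (-224.4) = -342.4 kJ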